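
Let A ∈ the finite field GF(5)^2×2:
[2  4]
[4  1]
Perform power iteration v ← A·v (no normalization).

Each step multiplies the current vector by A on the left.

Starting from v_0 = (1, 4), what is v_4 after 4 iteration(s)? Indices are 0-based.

v_4 = (0, 1)

v_0 = (1, 4).
v_1 = A·v_0 = (3, 3).
v_2 = A·v_1 = (3, 0).
v_3 = A·v_2 = (1, 2).
v_4 = A·v_3 = (0, 1).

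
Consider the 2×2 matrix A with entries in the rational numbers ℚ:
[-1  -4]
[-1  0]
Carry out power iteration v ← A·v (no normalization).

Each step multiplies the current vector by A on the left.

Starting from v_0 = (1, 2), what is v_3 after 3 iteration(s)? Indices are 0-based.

v_0 = (1, 2).
v_1 = A·v_0 = (-9, -1).
v_2 = A·v_1 = (13, 9).
v_3 = A·v_2 = (-49, -13).

v_3 = (-49, -13)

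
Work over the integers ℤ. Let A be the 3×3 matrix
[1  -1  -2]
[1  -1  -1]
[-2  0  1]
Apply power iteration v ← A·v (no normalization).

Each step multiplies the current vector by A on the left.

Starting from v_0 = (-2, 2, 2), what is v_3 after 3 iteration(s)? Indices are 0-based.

v_3 = (-50, -28, 50)

v_0 = (-2, 2, 2).
v_1 = A·v_0 = (-8, -6, 6).
v_2 = A·v_1 = (-14, -8, 22).
v_3 = A·v_2 = (-50, -28, 50).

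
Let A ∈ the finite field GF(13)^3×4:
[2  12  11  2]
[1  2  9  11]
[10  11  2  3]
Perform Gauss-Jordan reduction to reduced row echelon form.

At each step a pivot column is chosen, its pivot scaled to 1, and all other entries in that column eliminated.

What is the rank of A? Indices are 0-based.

[1] R0 /= 2  ⇒  (1, 6, 12, 1)
     R1 -= 1·R0  ⇒  (0, 9, 10, 10)
     R2 -= 10·R0  ⇒  (0, 3, 12, 6)
[2] R1 /= 9  ⇒  (0, 1, 4, 4)
     R0 -= 6·R1  ⇒  (1, 0, 1, 3)
     R2 -= 3·R1  ⇒  (0, 0, 0, 7)
column 2 empty below row 2
[3] R2 /= 7  ⇒  (0, 0, 0, 1)
     R0 -= 3·R2  ⇒  (1, 0, 1, 0)
     R1 -= 4·R2  ⇒  (0, 1, 4, 0)

rank = 3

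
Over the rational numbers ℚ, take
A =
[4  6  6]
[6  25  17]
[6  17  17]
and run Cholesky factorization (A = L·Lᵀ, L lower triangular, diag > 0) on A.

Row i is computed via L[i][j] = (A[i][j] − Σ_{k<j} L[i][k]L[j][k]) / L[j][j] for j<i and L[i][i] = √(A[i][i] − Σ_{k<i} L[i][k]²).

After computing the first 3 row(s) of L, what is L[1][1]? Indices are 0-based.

L[1][1] = 4

Step 1: L[0][0] = √(4) = 2.
  L[1][0] = (6) / L[0][0] = 3.
Step 2: L[1][1] = √(16) = 4.
  L[2][0] = (6) / L[0][0] = 3.
  L[2][1] = (8) / L[1][1] = 2.
Step 3: L[2][2] = √(4) = 2.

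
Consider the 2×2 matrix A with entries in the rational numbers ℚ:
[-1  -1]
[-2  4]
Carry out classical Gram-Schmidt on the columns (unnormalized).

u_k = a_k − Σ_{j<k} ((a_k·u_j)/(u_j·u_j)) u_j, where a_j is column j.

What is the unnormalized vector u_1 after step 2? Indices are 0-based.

u_1 = (-12/5, 6/5)

Step 1: u_0 = a_0 = (-1, -2).
Step 2: u_1 = a_1 − (-7/5)·u_0 = (-12/5, 6/5).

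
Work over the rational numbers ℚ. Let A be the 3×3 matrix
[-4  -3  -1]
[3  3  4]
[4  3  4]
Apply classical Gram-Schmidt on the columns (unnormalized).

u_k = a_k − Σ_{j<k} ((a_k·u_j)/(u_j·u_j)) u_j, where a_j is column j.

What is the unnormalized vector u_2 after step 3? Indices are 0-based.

Step 1: u_0 = a_0 = (-4, 3, 4).
Step 2: u_1 = a_1 − (33/41)·u_0 = (9/41, 24/41, -9/41).
Step 3: u_2 = a_2 − (32/41)·u_0 − (17/6)·u_1 = (3/2, 0, 3/2).

u_2 = (3/2, 0, 3/2)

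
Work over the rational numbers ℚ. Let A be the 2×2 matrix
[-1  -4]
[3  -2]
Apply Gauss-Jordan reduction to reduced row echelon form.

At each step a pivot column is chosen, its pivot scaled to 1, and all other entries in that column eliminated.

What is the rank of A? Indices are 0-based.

rank = 2

step 1: normalize row 0 (÷-1) = (1, 4)
  row 1: subtract 3×row0 = (0, -14)
step 2: normalize row 1 (÷-14) = (0, 1)
  row 0: subtract 4×row1 = (1, 0)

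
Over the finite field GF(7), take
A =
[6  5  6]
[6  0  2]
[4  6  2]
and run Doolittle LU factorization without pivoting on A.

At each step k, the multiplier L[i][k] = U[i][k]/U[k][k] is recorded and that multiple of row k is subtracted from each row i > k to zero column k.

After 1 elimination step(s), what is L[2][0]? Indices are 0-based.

k=0: U[0][0]=6
  eliminate (1,0): mult=1, new row 1: (0, 2, 3); set L[1][0]=1
  eliminate (2,0): mult=3, new row 2: (0, 5, 5); set L[2][0]=3

L[2][0] = 3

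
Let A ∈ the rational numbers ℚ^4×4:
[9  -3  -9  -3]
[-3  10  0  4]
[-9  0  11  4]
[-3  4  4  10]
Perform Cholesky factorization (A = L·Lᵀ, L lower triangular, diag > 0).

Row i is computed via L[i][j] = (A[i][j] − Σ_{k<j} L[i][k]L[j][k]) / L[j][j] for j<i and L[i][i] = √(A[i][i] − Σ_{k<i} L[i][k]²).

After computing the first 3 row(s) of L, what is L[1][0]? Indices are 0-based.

Step 1: L[0][0] = √(9) = 3.
  L[1][0] = (-3) / L[0][0] = -1.
Step 2: L[1][1] = √(9) = 3.
  L[2][0] = (-9) / L[0][0] = -3.
  L[2][1] = (-3) / L[1][1] = -1.
Step 3: L[2][2] = √(1) = 1.

L[1][0] = -1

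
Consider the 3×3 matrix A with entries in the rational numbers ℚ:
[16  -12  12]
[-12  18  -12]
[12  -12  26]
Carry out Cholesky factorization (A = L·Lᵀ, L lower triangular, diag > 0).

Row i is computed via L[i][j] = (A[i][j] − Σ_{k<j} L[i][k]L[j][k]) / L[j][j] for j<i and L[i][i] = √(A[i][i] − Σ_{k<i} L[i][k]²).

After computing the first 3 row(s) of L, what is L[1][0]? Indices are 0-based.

Step 1: L[0][0] = √(16) = 4.
  L[1][0] = (-12) / L[0][0] = -3.
Step 2: L[1][1] = √(9) = 3.
  L[2][0] = (12) / L[0][0] = 3.
  L[2][1] = (-3) / L[1][1] = -1.
Step 3: L[2][2] = √(16) = 4.

L[1][0] = -3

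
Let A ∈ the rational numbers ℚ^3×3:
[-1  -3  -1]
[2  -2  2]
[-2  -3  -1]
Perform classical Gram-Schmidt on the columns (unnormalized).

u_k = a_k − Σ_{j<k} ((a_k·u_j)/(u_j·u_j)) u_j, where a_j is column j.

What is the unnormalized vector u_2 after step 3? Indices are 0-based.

u_2 = (-80/173, 24/173, 64/173)

Step 1: u_0 = a_0 = (-1, 2, -2).
Step 2: u_1 = a_1 − (5/9)·u_0 = (-22/9, -28/9, -17/9).
Step 3: u_2 = a_2 − (7/9)·u_0 − (-17/173)·u_1 = (-80/173, 24/173, 64/173).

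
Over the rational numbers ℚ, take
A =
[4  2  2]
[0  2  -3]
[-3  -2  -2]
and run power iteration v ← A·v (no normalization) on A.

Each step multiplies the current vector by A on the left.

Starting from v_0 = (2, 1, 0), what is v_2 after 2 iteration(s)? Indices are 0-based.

v_2 = (28, 28, -18)

v_0 = (2, 1, 0).
v_1 = A·v_0 = (10, 2, -8).
v_2 = A·v_1 = (28, 28, -18).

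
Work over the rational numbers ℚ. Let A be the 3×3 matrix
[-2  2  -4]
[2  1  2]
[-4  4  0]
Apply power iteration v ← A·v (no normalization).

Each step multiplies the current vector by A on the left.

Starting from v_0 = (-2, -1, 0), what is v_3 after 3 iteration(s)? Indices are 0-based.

v_0 = (-2, -1, 0).
v_1 = A·v_0 = (2, -5, 4).
v_2 = A·v_1 = (-30, 7, -28).
v_3 = A·v_2 = (186, -109, 148).

v_3 = (186, -109, 148)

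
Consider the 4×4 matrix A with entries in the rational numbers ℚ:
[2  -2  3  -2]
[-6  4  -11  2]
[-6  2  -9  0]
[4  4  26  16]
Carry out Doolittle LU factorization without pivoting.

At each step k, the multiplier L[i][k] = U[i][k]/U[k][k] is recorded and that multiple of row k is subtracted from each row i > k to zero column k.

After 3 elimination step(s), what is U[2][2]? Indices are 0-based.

Step 1: pivot at (0,0) is 2.
  row1 ← row1 − (-3)·row0  ⇒  L[1][0]=-3, U row1=(0, -2, -2, -4)
  row2 ← row2 − (-3)·row0  ⇒  L[2][0]=-3, U row2=(0, -4, 0, -6)
  row3 ← row3 − (2)·row0  ⇒  L[3][0]=2, U row3=(0, 8, 20, 20)
Step 2: pivot at (1,1) is -2.
  row2 ← row2 − (2)·row1  ⇒  L[2][1]=2, U row2=(0, 0, 4, 2)
  row3 ← row3 − (-4)·row1  ⇒  L[3][1]=-4, U row3=(0, 0, 12, 4)
Step 3: pivot at (2,2) is 4.
  row3 ← row3 − (3)·row2  ⇒  L[3][2]=3, U row3=(0, 0, 0, -2)

U[2][2] = 4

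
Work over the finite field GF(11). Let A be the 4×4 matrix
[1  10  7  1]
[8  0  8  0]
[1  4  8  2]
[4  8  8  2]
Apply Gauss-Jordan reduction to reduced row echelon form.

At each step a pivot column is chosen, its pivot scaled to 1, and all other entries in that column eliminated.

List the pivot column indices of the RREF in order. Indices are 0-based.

pivot columns: 0, 1, 2, 3

pivot(0,0)=1: scale R0 → (1, 10, 7, 1)
  clear (1,0): R1 −= (8)R0 → (0, 8, 7, 3)
  clear (2,0): R2 −= (1)R0 → (0, 5, 1, 1)
  clear (3,0): R3 −= (4)R0 → (0, 1, 2, 9)
pivot(1,1)=8: scale R1 → (0, 1, 5, 10)
  clear (0,1): R0 −= (10)R1 → (1, 0, 1, 0)
  clear (2,1): R2 −= (5)R1 → (0, 0, 9, 6)
  clear (3,1): R3 −= (1)R1 → (0, 0, 8, 10)
pivot(2,2)=9: scale R2 → (0, 0, 1, 8)
  clear (0,2): R0 −= (1)R2 → (1, 0, 0, 3)
  clear (1,2): R1 −= (5)R2 → (0, 1, 0, 3)
  clear (3,2): R3 −= (8)R2 → (0, 0, 0, 1)
pivot(3,3)=1: scale R3 → (0, 0, 0, 1)
  clear (0,3): R0 −= (3)R3 → (1, 0, 0, 0)
  clear (1,3): R1 −= (3)R3 → (0, 1, 0, 0)
  clear (2,3): R2 −= (8)R3 → (0, 0, 1, 0)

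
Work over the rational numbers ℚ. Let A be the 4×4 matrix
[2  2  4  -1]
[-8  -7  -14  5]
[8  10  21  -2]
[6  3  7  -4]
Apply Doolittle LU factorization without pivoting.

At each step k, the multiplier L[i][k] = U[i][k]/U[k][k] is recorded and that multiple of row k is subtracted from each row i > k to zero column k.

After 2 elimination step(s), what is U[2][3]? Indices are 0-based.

U[2][3] = 0

Step 1: pivot at (0,0) is 2.
  row1 ← row1 − (-4)·row0  ⇒  L[1][0]=-4, U row1=(0, 1, 2, 1)
  row2 ← row2 − (4)·row0  ⇒  L[2][0]=4, U row2=(0, 2, 5, 2)
  row3 ← row3 − (3)·row0  ⇒  L[3][0]=3, U row3=(0, -3, -5, -1)
Step 2: pivot at (1,1) is 1.
  row2 ← row2 − (2)·row1  ⇒  L[2][1]=2, U row2=(0, 0, 1, 0)
  row3 ← row3 − (-3)·row1  ⇒  L[3][1]=-3, U row3=(0, 0, 1, 2)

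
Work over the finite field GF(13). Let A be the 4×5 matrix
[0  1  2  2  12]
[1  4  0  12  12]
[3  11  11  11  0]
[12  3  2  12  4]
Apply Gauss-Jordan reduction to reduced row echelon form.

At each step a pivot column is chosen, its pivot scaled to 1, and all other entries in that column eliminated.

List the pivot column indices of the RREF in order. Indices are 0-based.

pivot columns: 0, 1, 2, 3

step 1: exchange rows 0,1
step 1: normalize row 0 (÷1) = (1, 4, 0, 12, 12)
  row 2: subtract 3×row0 = (0, 12, 11, 1, 3)
  row 3: subtract 12×row0 = (0, 7, 2, 11, 3)
step 2: normalize row 1 (÷1) = (0, 1, 2, 2, 12)
  row 0: subtract 4×row1 = (1, 0, 5, 4, 3)
  row 2: subtract 12×row1 = (0, 0, 0, 3, 2)
  row 3: subtract 7×row1 = (0, 0, 1, 10, 10)
step 3: exchange rows 2,3
step 3: normalize row 2 (÷1) = (0, 0, 1, 10, 10)
  row 0: subtract 5×row2 = (1, 0, 0, 6, 5)
  row 1: subtract 2×row2 = (0, 1, 0, 8, 5)
step 4: normalize row 3 (÷3) = (0, 0, 0, 1, 5)
  row 0: subtract 6×row3 = (1, 0, 0, 0, 1)
  row 1: subtract 8×row3 = (0, 1, 0, 0, 4)
  row 2: subtract 10×row3 = (0, 0, 1, 0, 12)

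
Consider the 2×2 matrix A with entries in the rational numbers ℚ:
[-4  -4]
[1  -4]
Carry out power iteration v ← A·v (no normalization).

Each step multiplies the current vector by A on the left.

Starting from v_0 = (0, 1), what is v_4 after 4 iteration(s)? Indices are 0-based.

v_0 = (0, 1).
v_1 = A·v_0 = (-4, -4).
v_2 = A·v_1 = (32, 12).
v_3 = A·v_2 = (-176, -16).
v_4 = A·v_3 = (768, -112).

v_4 = (768, -112)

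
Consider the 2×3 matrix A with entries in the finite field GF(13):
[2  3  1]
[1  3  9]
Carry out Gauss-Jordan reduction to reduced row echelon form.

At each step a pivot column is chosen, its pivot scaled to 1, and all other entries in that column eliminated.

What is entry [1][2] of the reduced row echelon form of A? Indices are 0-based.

M[1][2] = 10

step 1: normalize row 0 (÷2) = (1, 8, 7)
  row 1: subtract 1×row0 = (0, 8, 2)
step 2: normalize row 1 (÷8) = (0, 1, 10)
  row 0: subtract 8×row1 = (1, 0, 5)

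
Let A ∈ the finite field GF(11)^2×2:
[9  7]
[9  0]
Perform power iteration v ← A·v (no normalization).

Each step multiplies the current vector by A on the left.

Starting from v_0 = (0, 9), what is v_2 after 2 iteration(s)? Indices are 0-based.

v_2 = (6, 6)

v_0 = (0, 9).
v_1 = A·v_0 = (8, 0).
v_2 = A·v_1 = (6, 6).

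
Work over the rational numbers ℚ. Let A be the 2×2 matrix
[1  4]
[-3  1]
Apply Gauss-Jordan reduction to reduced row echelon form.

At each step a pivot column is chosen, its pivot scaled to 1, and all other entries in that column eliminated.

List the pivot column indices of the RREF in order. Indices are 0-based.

pivot columns: 0, 1

step 1: normalize row 0 (÷1) = (1, 4)
  row 1: subtract -3×row0 = (0, 13)
step 2: normalize row 1 (÷13) = (0, 1)
  row 0: subtract 4×row1 = (1, 0)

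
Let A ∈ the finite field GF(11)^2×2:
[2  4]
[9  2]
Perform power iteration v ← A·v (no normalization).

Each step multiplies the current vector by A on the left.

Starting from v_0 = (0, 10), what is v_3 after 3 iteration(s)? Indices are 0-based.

v_0 = (0, 10).
v_1 = A·v_0 = (7, 9).
v_2 = A·v_1 = (6, 4).
v_3 = A·v_2 = (6, 7).

v_3 = (6, 7)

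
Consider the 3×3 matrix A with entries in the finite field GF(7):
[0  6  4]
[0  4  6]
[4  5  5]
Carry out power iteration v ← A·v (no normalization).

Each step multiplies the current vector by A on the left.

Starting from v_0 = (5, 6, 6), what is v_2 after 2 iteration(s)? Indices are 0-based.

v_2 = (1, 6, 2)

v_0 = (5, 6, 6).
v_1 = A·v_0 = (4, 4, 3).
v_2 = A·v_1 = (1, 6, 2).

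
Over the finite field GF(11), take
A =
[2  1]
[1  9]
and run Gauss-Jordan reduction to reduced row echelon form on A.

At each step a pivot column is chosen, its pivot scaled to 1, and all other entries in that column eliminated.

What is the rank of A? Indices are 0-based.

pivot(0,0)=2: scale R0 → (1, 6)
  clear (1,0): R1 −= (1)R0 → (0, 3)
pivot(1,1)=3: scale R1 → (0, 1)
  clear (0,1): R0 −= (6)R1 → (1, 0)

rank = 2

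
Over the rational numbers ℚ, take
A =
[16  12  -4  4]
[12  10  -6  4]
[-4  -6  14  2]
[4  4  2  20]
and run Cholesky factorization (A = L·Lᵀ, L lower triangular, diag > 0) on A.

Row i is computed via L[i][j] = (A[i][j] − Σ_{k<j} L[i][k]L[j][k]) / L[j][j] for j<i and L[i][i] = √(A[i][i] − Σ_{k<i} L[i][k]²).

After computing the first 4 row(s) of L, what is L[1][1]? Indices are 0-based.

Step 1: L[0][0] = √(16) = 4.
  L[1][0] = (12) / L[0][0] = 3.
Step 2: L[1][1] = √(1) = 1.
  L[2][0] = (-4) / L[0][0] = -1.
  L[2][1] = (-3) / L[1][1] = -3.
Step 3: L[2][2] = √(4) = 2.
  L[3][0] = (4) / L[0][0] = 1.
  L[3][1] = (1) / L[1][1] = 1.
  L[3][2] = (6) / L[2][2] = 3.
Step 4: L[3][3] = √(9) = 3.

L[1][1] = 1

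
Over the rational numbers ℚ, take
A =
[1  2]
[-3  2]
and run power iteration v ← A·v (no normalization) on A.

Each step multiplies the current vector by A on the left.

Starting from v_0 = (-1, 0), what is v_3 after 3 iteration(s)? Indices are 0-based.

v_0 = (-1, 0).
v_1 = A·v_0 = (-1, 3).
v_2 = A·v_1 = (5, 9).
v_3 = A·v_2 = (23, 3).

v_3 = (23, 3)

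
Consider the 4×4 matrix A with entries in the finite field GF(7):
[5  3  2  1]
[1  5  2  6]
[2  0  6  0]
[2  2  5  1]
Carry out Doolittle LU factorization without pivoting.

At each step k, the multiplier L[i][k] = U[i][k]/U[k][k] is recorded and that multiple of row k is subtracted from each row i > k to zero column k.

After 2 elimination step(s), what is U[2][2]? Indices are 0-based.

k=0: U[0][0]=5
  eliminate (1,0): mult=3, new row 1: (0, 3, 3, 3); set L[1][0]=3
  eliminate (2,0): mult=6, new row 2: (0, 3, 1, 1); set L[2][0]=6
  eliminate (3,0): mult=6, new row 3: (0, 5, 0, 2); set L[3][0]=6
k=1: U[1][1]=3
  eliminate (2,1): mult=1, new row 2: (0, 0, 5, 5); set L[2][1]=1
  eliminate (3,1): mult=4, new row 3: (0, 0, 2, 4); set L[3][1]=4

U[2][2] = 5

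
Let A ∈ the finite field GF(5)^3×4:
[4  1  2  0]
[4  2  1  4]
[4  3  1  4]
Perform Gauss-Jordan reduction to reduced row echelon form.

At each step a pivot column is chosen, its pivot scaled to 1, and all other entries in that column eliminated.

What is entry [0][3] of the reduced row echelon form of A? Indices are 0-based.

M[0][3] = 2

step 1: normalize row 0 (÷4) = (1, 4, 3, 0)
  row 1: subtract 4×row0 = (0, 1, 4, 4)
  row 2: subtract 4×row0 = (0, 2, 4, 4)
step 2: normalize row 1 (÷1) = (0, 1, 4, 4)
  row 0: subtract 4×row1 = (1, 0, 2, 4)
  row 2: subtract 2×row1 = (0, 0, 1, 1)
step 3: normalize row 2 (÷1) = (0, 0, 1, 1)
  row 0: subtract 2×row2 = (1, 0, 0, 2)
  row 1: subtract 4×row2 = (0, 1, 0, 0)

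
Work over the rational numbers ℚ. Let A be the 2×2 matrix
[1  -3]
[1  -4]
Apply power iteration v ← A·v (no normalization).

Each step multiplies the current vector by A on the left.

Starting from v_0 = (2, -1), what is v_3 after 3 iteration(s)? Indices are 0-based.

v_0 = (2, -1).
v_1 = A·v_0 = (5, 6).
v_2 = A·v_1 = (-13, -19).
v_3 = A·v_2 = (44, 63).

v_3 = (44, 63)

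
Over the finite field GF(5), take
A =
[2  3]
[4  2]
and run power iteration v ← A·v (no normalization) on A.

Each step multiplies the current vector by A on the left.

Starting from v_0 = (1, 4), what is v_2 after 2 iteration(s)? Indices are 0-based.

v_2 = (4, 0)

v_0 = (1, 4).
v_1 = A·v_0 = (4, 2).
v_2 = A·v_1 = (4, 0).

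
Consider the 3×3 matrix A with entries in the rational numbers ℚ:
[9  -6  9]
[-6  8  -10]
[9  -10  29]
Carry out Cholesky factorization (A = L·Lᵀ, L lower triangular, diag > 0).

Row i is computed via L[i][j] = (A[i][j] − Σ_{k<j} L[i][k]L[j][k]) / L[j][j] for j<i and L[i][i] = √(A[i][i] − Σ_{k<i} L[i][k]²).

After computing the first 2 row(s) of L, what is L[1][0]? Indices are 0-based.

Step 1: L[0][0] = √(9) = 3.
  L[1][0] = (-6) / L[0][0] = -2.
Step 2: L[1][1] = √(4) = 2.

L[1][0] = -2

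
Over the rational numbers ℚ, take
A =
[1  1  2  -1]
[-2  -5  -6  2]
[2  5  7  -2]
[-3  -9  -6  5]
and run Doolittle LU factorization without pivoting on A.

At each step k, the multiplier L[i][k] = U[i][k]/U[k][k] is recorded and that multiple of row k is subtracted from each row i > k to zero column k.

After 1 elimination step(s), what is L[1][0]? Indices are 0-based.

L[1][0] = -2

Step 1: pivot at (0,0) is 1.
  row1 ← row1 − (-2)·row0  ⇒  L[1][0]=-2, U row1=(0, -3, -2, 0)
  row2 ← row2 − (2)·row0  ⇒  L[2][0]=2, U row2=(0, 3, 3, 0)
  row3 ← row3 − (-3)·row0  ⇒  L[3][0]=-3, U row3=(0, -6, 0, 2)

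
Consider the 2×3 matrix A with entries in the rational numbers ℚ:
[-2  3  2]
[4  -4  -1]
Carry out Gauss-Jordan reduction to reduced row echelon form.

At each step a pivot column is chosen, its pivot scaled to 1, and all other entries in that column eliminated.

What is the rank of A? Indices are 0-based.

pivot(0,0)=-2: scale R0 → (1, -3/2, -1)
  clear (1,0): R1 −= (4)R0 → (0, 2, 3)
pivot(1,1)=2: scale R1 → (0, 1, 3/2)
  clear (0,1): R0 −= (-3/2)R1 → (1, 0, 5/4)

rank = 2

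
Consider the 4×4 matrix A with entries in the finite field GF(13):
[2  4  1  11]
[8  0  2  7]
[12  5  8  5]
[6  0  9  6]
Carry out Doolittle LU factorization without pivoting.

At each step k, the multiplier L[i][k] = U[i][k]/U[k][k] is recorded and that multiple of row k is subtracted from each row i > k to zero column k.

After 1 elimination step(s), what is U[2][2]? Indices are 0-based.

k=0: U[0][0]=2
  eliminate (1,0): mult=4, new row 1: (0, 10, 11, 2); set L[1][0]=4
  eliminate (2,0): mult=6, new row 2: (0, 7, 2, 4); set L[2][0]=6
  eliminate (3,0): mult=3, new row 3: (0, 1, 6, 12); set L[3][0]=3

U[2][2] = 2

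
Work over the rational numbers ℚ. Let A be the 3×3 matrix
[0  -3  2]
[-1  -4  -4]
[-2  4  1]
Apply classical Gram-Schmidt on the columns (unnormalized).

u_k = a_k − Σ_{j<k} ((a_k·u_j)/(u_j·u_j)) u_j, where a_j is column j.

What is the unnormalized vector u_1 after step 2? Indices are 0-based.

Step 1: u_0 = a_0 = (0, -1, -2).
Step 2: u_1 = a_1 − (-4/5)·u_0 = (-3, -24/5, 12/5).

u_1 = (-3, -24/5, 12/5)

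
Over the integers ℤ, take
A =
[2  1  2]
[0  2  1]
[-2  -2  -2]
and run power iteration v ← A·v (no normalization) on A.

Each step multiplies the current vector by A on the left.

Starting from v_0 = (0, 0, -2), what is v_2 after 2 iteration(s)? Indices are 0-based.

v_2 = (-2, 0, 4)

v_0 = (0, 0, -2).
v_1 = A·v_0 = (-4, -2, 4).
v_2 = A·v_1 = (-2, 0, 4).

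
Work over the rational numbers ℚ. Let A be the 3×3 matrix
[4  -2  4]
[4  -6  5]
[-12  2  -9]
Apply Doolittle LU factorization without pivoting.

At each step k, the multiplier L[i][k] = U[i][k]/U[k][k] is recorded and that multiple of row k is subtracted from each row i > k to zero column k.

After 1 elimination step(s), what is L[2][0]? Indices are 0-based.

L[2][0] = -3

[col 0] pivot 4
  R1 -= 1*R0 → (0, -4, 1)  (L[1][0] := 1)
  R2 -= -3*R0 → (0, -4, 3)  (L[2][0] := -3)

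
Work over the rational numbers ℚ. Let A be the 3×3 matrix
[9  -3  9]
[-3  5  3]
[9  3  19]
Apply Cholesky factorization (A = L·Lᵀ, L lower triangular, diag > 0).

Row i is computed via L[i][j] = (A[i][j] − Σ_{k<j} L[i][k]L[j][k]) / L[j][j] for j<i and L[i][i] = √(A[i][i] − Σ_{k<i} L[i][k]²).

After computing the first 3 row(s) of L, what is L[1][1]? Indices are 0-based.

L[1][1] = 2

Step 1: L[0][0] = √(9) = 3.
  L[1][0] = (-3) / L[0][0] = -1.
Step 2: L[1][1] = √(4) = 2.
  L[2][0] = (9) / L[0][0] = 3.
  L[2][1] = (6) / L[1][1] = 3.
Step 3: L[2][2] = √(1) = 1.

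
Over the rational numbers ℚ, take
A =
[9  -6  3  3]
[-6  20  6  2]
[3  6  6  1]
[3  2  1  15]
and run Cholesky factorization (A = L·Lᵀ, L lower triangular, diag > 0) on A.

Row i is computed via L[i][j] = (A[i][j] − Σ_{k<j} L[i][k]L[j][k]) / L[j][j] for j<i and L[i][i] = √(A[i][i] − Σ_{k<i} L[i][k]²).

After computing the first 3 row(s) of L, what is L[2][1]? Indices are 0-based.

L[2][1] = 2

Step 1: L[0][0] = √(9) = 3.
  L[1][0] = (-6) / L[0][0] = -2.
Step 2: L[1][1] = √(16) = 4.
  L[2][0] = (3) / L[0][0] = 1.
  L[2][1] = (8) / L[1][1] = 2.
Step 3: L[2][2] = √(1) = 1.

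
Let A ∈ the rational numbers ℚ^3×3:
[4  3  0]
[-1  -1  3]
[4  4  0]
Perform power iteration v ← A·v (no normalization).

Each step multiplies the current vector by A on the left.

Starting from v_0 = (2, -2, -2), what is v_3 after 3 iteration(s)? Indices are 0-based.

v_3 = (-28, -42, -24)

v_0 = (2, -2, -2).
v_1 = A·v_0 = (2, -6, 0).
v_2 = A·v_1 = (-10, 4, -16).
v_3 = A·v_2 = (-28, -42, -24).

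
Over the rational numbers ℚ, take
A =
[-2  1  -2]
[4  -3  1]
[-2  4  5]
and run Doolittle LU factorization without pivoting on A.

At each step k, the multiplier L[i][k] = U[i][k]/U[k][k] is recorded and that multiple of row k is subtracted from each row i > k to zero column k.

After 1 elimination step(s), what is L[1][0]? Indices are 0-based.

L[1][0] = -2

[col 0] pivot -2
  R1 -= -2*R0 → (0, -1, -3)  (L[1][0] := -2)
  R2 -= 1*R0 → (0, 3, 7)  (L[2][0] := 1)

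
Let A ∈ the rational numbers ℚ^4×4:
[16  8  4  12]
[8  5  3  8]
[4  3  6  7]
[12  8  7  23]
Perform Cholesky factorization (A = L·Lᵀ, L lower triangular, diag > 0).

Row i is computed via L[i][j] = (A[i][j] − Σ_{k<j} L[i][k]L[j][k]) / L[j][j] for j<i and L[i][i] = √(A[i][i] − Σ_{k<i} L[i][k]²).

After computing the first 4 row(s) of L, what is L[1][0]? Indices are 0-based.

L[1][0] = 2

Step 1: L[0][0] = √(16) = 4.
  L[1][0] = (8) / L[0][0] = 2.
Step 2: L[1][1] = √(1) = 1.
  L[2][0] = (4) / L[0][0] = 1.
  L[2][1] = (1) / L[1][1] = 1.
Step 3: L[2][2] = √(4) = 2.
  L[3][0] = (12) / L[0][0] = 3.
  L[3][1] = (2) / L[1][1] = 2.
  L[3][2] = (2) / L[2][2] = 1.
Step 4: L[3][3] = √(9) = 3.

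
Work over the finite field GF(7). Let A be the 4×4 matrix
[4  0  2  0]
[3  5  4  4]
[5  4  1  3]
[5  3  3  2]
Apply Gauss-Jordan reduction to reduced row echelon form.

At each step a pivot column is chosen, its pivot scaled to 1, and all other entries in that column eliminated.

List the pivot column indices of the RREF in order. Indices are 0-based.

pivot columns: 0, 1, 2, 3

pivot(0,0)=4: scale R0 → (1, 0, 4, 0)
  clear (1,0): R1 −= (3)R0 → (0, 5, 6, 4)
  clear (2,0): R2 −= (5)R0 → (0, 4, 2, 3)
  clear (3,0): R3 −= (5)R0 → (0, 3, 4, 2)
pivot(1,1)=5: scale R1 → (0, 1, 4, 5)
  clear (2,1): R2 −= (4)R1 → (0, 0, 0, 4)
  clear (3,1): R3 −= (3)R1 → (0, 0, 6, 1)
pivot(2,2): swap R2↔R3
pivot(2,2)=6: scale R2 → (0, 0, 1, 6)
  clear (0,2): R0 −= (4)R2 → (1, 0, 0, 4)
  clear (1,2): R1 −= (4)R2 → (0, 1, 0, 2)
pivot(3,3)=4: scale R3 → (0, 0, 0, 1)
  clear (0,3): R0 −= (4)R3 → (1, 0, 0, 0)
  clear (1,3): R1 −= (2)R3 → (0, 1, 0, 0)
  clear (2,3): R2 −= (6)R3 → (0, 0, 1, 0)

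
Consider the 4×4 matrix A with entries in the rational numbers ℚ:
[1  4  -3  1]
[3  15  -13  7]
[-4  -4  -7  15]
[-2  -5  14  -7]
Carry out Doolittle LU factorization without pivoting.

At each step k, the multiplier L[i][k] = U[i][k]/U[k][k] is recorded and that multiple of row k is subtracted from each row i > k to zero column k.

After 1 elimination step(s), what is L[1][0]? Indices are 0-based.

L[1][0] = 3

[col 0] pivot 1
  R1 -= 3*R0 → (0, 3, -4, 4)  (L[1][0] := 3)
  R2 -= -4*R0 → (0, 12, -19, 19)  (L[2][0] := -4)
  R3 -= -2*R0 → (0, 3, 8, -5)  (L[3][0] := -2)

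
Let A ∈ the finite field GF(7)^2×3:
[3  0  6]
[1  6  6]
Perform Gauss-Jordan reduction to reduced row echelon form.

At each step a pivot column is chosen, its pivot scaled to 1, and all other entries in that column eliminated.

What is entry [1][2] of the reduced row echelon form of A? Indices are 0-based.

M[1][2] = 3

[1] R0 /= 3  ⇒  (1, 0, 2)
     R1 -= 1·R0  ⇒  (0, 6, 4)
[2] R1 /= 6  ⇒  (0, 1, 3)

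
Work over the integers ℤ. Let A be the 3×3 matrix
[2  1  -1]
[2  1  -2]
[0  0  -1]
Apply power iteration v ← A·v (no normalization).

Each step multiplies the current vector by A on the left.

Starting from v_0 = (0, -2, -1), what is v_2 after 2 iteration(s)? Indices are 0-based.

v_2 = (-3, -4, -1)

v_0 = (0, -2, -1).
v_1 = A·v_0 = (-1, 0, 1).
v_2 = A·v_1 = (-3, -4, -1).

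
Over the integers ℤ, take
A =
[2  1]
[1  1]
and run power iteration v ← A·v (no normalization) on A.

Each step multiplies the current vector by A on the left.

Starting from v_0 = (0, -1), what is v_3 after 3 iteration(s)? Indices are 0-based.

v_3 = (-8, -5)

v_0 = (0, -1).
v_1 = A·v_0 = (-1, -1).
v_2 = A·v_1 = (-3, -2).
v_3 = A·v_2 = (-8, -5).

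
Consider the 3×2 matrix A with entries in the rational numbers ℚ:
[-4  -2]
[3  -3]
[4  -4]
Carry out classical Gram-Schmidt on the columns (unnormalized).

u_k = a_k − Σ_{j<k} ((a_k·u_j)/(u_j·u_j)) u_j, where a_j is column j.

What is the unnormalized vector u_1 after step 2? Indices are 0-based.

u_1 = (-150/41, -72/41, -96/41)

Step 1: u_0 = a_0 = (-4, 3, 4).
Step 2: u_1 = a_1 − (-17/41)·u_0 = (-150/41, -72/41, -96/41).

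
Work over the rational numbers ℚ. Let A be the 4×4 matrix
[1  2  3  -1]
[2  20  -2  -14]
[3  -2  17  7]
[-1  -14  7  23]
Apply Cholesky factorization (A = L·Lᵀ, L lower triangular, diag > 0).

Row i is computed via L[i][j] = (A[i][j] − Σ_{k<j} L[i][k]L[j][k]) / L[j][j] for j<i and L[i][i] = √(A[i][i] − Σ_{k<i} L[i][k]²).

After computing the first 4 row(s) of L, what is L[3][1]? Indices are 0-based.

Step 1: L[0][0] = √(1) = 1.
  L[1][0] = (2) / L[0][0] = 2.
Step 2: L[1][1] = √(16) = 4.
  L[2][0] = (3) / L[0][0] = 3.
  L[2][1] = (-8) / L[1][1] = -2.
Step 3: L[2][2] = √(4) = 2.
  L[3][0] = (-1) / L[0][0] = -1.
  L[3][1] = (-12) / L[1][1] = -3.
  L[3][2] = (4) / L[2][2] = 2.
Step 4: L[3][3] = √(9) = 3.

L[3][1] = -3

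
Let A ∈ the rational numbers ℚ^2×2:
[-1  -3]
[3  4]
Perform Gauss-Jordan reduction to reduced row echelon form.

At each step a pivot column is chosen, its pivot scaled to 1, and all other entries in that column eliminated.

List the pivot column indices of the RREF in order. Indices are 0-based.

pivot columns: 0, 1

step 1: normalize row 0 (÷-1) = (1, 3)
  row 1: subtract 3×row0 = (0, -5)
step 2: normalize row 1 (÷-5) = (0, 1)
  row 0: subtract 3×row1 = (1, 0)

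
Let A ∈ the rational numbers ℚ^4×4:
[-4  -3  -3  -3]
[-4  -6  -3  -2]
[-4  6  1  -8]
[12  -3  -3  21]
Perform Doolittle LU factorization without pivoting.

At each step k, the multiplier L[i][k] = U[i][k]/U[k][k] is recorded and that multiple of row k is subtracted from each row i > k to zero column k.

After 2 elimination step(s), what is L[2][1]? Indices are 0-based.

L[2][1] = -3

Step 1: pivot at (0,0) is -4.
  row1 ← row1 − (1)·row0  ⇒  L[1][0]=1, U row1=(0, -3, 0, 1)
  row2 ← row2 − (1)·row0  ⇒  L[2][0]=1, U row2=(0, 9, 4, -5)
  row3 ← row3 − (-3)·row0  ⇒  L[3][0]=-3, U row3=(0, -12, -12, 12)
Step 2: pivot at (1,1) is -3.
  row2 ← row2 − (-3)·row1  ⇒  L[2][1]=-3, U row2=(0, 0, 4, -2)
  row3 ← row3 − (4)·row1  ⇒  L[3][1]=4, U row3=(0, 0, -12, 8)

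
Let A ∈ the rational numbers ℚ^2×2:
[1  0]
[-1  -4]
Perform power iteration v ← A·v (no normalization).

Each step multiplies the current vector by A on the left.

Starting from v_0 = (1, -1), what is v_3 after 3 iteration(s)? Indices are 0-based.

v_0 = (1, -1).
v_1 = A·v_0 = (1, 3).
v_2 = A·v_1 = (1, -13).
v_3 = A·v_2 = (1, 51).

v_3 = (1, 51)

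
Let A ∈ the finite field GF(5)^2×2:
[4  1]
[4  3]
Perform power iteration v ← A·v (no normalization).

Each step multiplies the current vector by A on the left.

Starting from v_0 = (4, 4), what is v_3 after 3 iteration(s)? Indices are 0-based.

v_0 = (4, 4).
v_1 = A·v_0 = (0, 3).
v_2 = A·v_1 = (3, 4).
v_3 = A·v_2 = (1, 4).

v_3 = (1, 4)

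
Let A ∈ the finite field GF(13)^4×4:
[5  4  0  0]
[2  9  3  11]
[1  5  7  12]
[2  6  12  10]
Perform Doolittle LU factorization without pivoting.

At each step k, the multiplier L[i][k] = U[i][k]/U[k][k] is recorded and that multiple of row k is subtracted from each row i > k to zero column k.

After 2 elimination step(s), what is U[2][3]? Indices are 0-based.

Step 1: pivot at (0,0) is 5.
  row1 ← row1 − (3)·row0  ⇒  L[1][0]=3, U row1=(0, 10, 3, 11)
  row2 ← row2 − (8)·row0  ⇒  L[2][0]=8, U row2=(0, 12, 7, 12)
  row3 ← row3 − (3)·row0  ⇒  L[3][0]=3, U row3=(0, 7, 12, 10)
Step 2: pivot at (1,1) is 10.
  row2 ← row2 − (9)·row1  ⇒  L[2][1]=9, U row2=(0, 0, 6, 4)
  row3 ← row3 − (2)·row1  ⇒  L[3][1]=2, U row3=(0, 0, 6, 1)

U[2][3] = 4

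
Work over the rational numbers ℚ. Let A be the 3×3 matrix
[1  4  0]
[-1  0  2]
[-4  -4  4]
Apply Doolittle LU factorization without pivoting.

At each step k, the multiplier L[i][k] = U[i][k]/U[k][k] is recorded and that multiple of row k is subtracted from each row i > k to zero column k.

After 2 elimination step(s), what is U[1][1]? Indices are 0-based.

U[1][1] = 4

Step 1: pivot at (0,0) is 1.
  row1 ← row1 − (-1)·row0  ⇒  L[1][0]=-1, U row1=(0, 4, 2)
  row2 ← row2 − (-4)·row0  ⇒  L[2][0]=-4, U row2=(0, 12, 4)
Step 2: pivot at (1,1) is 4.
  row2 ← row2 − (3)·row1  ⇒  L[2][1]=3, U row2=(0, 0, -2)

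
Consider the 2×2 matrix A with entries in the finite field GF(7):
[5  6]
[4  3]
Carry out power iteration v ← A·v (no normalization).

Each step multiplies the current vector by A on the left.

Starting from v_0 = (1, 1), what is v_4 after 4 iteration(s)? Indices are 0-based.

v_4 = (5, 6)

v_0 = (1, 1).
v_1 = A·v_0 = (4, 0).
v_2 = A·v_1 = (6, 2).
v_3 = A·v_2 = (0, 2).
v_4 = A·v_3 = (5, 6).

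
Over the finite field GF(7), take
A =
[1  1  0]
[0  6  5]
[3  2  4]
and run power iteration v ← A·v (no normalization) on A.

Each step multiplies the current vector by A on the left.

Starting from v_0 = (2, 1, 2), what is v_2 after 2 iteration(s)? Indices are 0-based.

v_0 = (2, 1, 2).
v_1 = A·v_0 = (3, 2, 2).
v_2 = A·v_1 = (5, 1, 0).

v_2 = (5, 1, 0)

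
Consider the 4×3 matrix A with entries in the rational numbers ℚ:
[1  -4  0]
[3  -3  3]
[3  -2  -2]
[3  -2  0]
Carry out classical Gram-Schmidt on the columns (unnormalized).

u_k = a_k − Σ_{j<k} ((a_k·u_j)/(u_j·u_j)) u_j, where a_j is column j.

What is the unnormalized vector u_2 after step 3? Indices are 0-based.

u_2 = (-18/23, 60/23, -50/23, -4/23)

Step 1: u_0 = a_0 = (1, 3, 3, 3).
Step 2: u_1 = a_1 − (-25/28)·u_0 = (-87/28, -9/28, 19/28, 19/28).
Step 3: u_2 = a_2 − (3/28)·u_0 − (-5/23)·u_1 = (-18/23, 60/23, -50/23, -4/23).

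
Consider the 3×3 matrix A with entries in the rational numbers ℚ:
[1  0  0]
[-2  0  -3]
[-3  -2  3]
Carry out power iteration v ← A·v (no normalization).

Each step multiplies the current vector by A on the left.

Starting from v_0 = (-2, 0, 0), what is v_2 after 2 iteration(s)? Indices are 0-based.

v_0 = (-2, 0, 0).
v_1 = A·v_0 = (-2, 4, 6).
v_2 = A·v_1 = (-2, -14, 16).

v_2 = (-2, -14, 16)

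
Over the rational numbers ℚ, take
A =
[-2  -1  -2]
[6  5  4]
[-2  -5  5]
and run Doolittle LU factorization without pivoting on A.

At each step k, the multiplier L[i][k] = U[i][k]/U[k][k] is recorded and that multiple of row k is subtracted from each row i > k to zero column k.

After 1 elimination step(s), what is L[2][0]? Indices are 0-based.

L[2][0] = 1

k=0: U[0][0]=-2
  eliminate (1,0): mult=-3, new row 1: (0, 2, -2); set L[1][0]=-3
  eliminate (2,0): mult=1, new row 2: (0, -4, 7); set L[2][0]=1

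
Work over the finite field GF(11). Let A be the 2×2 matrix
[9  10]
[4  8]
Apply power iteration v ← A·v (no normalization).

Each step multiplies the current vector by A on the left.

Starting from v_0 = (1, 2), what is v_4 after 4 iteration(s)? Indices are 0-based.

v_4 = (5, 3)

v_0 = (1, 2).
v_1 = A·v_0 = (7, 9).
v_2 = A·v_1 = (10, 1).
v_3 = A·v_2 = (1, 4).
v_4 = A·v_3 = (5, 3).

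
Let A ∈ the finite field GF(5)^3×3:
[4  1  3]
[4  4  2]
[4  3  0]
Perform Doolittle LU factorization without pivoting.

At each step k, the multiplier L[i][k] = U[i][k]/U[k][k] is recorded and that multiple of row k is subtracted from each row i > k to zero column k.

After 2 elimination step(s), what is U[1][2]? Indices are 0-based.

U[1][2] = 4

k=0: U[0][0]=4
  eliminate (1,0): mult=1, new row 1: (0, 3, 4); set L[1][0]=1
  eliminate (2,0): mult=1, new row 2: (0, 2, 2); set L[2][0]=1
k=1: U[1][1]=3
  eliminate (2,1): mult=4, new row 2: (0, 0, 1); set L[2][1]=4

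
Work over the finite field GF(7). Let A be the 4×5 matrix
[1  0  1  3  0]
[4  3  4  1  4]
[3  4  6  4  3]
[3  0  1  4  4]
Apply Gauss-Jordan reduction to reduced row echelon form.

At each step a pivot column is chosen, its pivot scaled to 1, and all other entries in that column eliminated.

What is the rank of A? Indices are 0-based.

rank = 4

pivot(0,0)=1: scale R0 → (1, 0, 1, 3, 0)
  clear (1,0): R1 −= (4)R0 → (0, 3, 0, 3, 4)
  clear (2,0): R2 −= (3)R0 → (0, 4, 3, 2, 3)
  clear (3,0): R3 −= (3)R0 → (0, 0, 5, 2, 4)
pivot(1,1)=3: scale R1 → (0, 1, 0, 1, 6)
  clear (2,1): R2 −= (4)R1 → (0, 0, 3, 5, 0)
pivot(2,2)=3: scale R2 → (0, 0, 1, 4, 0)
  clear (0,2): R0 −= (1)R2 → (1, 0, 0, 6, 0)
  clear (3,2): R3 −= (5)R2 → (0, 0, 0, 3, 4)
pivot(3,3)=3: scale R3 → (0, 0, 0, 1, 6)
  clear (0,3): R0 −= (6)R3 → (1, 0, 0, 0, 6)
  clear (1,3): R1 −= (1)R3 → (0, 1, 0, 0, 0)
  clear (2,3): R2 −= (4)R3 → (0, 0, 1, 0, 4)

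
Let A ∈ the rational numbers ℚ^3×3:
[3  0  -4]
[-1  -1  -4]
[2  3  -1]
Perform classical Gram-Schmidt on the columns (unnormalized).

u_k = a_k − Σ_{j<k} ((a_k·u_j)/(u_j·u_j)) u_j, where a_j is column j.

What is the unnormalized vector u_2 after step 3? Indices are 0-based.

Step 1: u_0 = a_0 = (3, -1, 2).
Step 2: u_1 = a_1 − (1/2)·u_0 = (-3/2, -1/2, 2).
Step 3: u_2 = a_2 − (-5/7)·u_0 − (12/13)·u_1 = (-43/91, -387/91, -129/91).

u_2 = (-43/91, -387/91, -129/91)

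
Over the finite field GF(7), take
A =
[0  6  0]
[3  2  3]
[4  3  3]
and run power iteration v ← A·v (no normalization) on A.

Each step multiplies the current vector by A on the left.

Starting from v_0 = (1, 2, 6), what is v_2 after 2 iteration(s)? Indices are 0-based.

v_2 = (3, 2, 4)

v_0 = (1, 2, 6).
v_1 = A·v_0 = (5, 4, 0).
v_2 = A·v_1 = (3, 2, 4).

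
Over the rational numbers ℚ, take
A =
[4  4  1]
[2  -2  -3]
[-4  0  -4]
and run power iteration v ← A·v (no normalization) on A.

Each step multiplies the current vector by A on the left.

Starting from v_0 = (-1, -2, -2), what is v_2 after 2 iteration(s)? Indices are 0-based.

v_0 = (-1, -2, -2).
v_1 = A·v_0 = (-14, 8, 12).
v_2 = A·v_1 = (-12, -80, 8).

v_2 = (-12, -80, 8)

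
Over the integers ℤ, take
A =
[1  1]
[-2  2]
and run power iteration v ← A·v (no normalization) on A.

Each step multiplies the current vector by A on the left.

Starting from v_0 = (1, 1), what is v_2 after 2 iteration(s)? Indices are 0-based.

v_2 = (2, -4)

v_0 = (1, 1).
v_1 = A·v_0 = (2, 0).
v_2 = A·v_1 = (2, -4).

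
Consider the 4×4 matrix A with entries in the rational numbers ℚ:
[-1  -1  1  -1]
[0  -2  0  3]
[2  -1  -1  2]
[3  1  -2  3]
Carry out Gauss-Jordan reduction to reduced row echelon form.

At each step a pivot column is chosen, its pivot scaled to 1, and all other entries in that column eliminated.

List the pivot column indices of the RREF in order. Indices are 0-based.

pivot columns: 0, 1, 2, 3

step 1: normalize row 0 (÷-1) = (1, 1, -1, 1)
  row 2: subtract 2×row0 = (0, -3, 1, 0)
  row 3: subtract 3×row0 = (0, -2, 1, 0)
step 2: normalize row 1 (÷-2) = (0, 1, 0, -3/2)
  row 0: subtract 1×row1 = (1, 0, -1, 5/2)
  row 2: subtract -3×row1 = (0, 0, 1, -9/2)
  row 3: subtract -2×row1 = (0, 0, 1, -3)
step 3: normalize row 2 (÷1) = (0, 0, 1, -9/2)
  row 0: subtract -1×row2 = (1, 0, 0, -2)
  row 3: subtract 1×row2 = (0, 0, 0, 3/2)
step 4: normalize row 3 (÷3/2) = (0, 0, 0, 1)
  row 0: subtract -2×row3 = (1, 0, 0, 0)
  row 1: subtract -3/2×row3 = (0, 1, 0, 0)
  row 2: subtract -9/2×row3 = (0, 0, 1, 0)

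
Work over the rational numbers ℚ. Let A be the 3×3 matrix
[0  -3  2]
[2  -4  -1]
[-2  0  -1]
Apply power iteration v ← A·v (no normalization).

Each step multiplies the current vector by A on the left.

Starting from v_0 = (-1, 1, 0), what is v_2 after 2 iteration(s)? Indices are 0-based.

v_2 = (22, 16, 4)

v_0 = (-1, 1, 0).
v_1 = A·v_0 = (-3, -6, 2).
v_2 = A·v_1 = (22, 16, 4).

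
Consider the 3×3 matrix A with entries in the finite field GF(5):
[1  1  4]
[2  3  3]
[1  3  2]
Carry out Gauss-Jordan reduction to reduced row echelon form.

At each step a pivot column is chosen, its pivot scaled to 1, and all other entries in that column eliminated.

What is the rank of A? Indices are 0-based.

rank = 3

pivot(0,0)=1: scale R0 → (1, 1, 4)
  clear (1,0): R1 −= (2)R0 → (0, 1, 0)
  clear (2,0): R2 −= (1)R0 → (0, 2, 3)
pivot(1,1)=1: scale R1 → (0, 1, 0)
  clear (0,1): R0 −= (1)R1 → (1, 0, 4)
  clear (2,1): R2 −= (2)R1 → (0, 0, 3)
pivot(2,2)=3: scale R2 → (0, 0, 1)
  clear (0,2): R0 −= (4)R2 → (1, 0, 0)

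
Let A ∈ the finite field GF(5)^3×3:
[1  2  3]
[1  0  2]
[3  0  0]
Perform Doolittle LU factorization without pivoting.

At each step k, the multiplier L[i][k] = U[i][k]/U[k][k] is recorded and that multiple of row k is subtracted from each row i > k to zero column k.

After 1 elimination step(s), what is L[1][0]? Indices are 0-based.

L[1][0] = 1

k=0: U[0][0]=1
  eliminate (1,0): mult=1, new row 1: (0, 3, 4); set L[1][0]=1
  eliminate (2,0): mult=3, new row 2: (0, 4, 1); set L[2][0]=3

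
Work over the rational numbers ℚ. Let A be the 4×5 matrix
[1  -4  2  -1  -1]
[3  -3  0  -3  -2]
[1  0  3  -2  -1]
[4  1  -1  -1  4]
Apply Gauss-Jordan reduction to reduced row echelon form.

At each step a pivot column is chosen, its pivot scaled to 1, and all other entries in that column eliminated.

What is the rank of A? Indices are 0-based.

[1] R0 /= 1  ⇒  (1, -4, 2, -1, -1)
     R1 -= 3·R0  ⇒  (0, 9, -6, 0, 1)
     R2 -= 1·R0  ⇒  (0, 4, 1, -1, 0)
     R3 -= 4·R0  ⇒  (0, 17, -9, 3, 8)
[2] R1 /= 9  ⇒  (0, 1, -2/3, 0, 1/9)
     R0 -= -4·R1  ⇒  (1, 0, -2/3, -1, -5/9)
     R2 -= 4·R1  ⇒  (0, 0, 11/3, -1, -4/9)
     R3 -= 17·R1  ⇒  (0, 0, 7/3, 3, 55/9)
[3] R2 /= 11/3  ⇒  (0, 0, 1, -3/11, -4/33)
     R0 -= -2/3·R2  ⇒  (1, 0, 0, -13/11, -7/11)
     R1 -= -2/3·R2  ⇒  (0, 1, 0, -2/11, 1/33)
     R3 -= 7/3·R2  ⇒  (0, 0, 0, 40/11, 211/33)
[4] R3 /= 40/11  ⇒  (0, 0, 0, 1, 211/120)
     R0 -= -13/11·R3  ⇒  (1, 0, 0, 0, 173/120)
     R1 -= -2/11·R3  ⇒  (0, 1, 0, 0, 7/20)
     R2 -= -3/11·R3  ⇒  (0, 0, 1, 0, 43/120)

rank = 4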